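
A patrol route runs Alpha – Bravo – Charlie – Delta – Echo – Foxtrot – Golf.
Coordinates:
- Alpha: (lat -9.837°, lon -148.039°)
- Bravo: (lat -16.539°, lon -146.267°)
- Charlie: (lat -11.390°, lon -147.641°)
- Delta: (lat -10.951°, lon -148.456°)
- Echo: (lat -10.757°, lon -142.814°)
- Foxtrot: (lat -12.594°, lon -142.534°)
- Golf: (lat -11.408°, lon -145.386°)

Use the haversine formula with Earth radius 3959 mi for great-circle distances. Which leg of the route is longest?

Leg distances:
Alpha→Bravo: 478.2 mi
Bravo→Charlie: 367.5 mi
Charlie→Delta: 63.0 mi
Delta→Echo: 383.1 mi
Echo→Foxtrot: 128.3 mi
Foxtrot→Golf: 209.5 mi
The longest leg is Alpha–Bravo at 478.2 mi.

Alpha–Bravo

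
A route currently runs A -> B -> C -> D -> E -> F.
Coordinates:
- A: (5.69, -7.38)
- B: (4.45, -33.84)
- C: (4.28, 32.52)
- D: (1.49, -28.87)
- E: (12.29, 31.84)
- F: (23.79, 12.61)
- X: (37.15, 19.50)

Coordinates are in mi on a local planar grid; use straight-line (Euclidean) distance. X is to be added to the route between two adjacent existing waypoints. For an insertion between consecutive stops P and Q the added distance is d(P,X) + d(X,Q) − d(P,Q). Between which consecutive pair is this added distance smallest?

Added distance for inserting X between each consecutive pair:
A–B: 77.5 mi
B–C: 31.6 mi
C–D: 34.0 mi
D–E: 26.2 mi
E–F: 20.4 mi
Smallest added distance is 20.4 mi, inserting between E and F.

between E and F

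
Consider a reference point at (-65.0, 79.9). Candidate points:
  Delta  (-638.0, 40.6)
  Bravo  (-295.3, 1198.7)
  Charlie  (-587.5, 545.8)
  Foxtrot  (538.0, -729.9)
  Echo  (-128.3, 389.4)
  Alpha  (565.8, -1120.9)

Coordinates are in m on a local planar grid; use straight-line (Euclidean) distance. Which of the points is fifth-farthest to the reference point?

Distances from the reference point ((-65.0, 79.9)):
Alpha: 1356.4 m
Bravo: 1142.3 m
Foxtrot: 1009.6 m
Charlie: 700.0 m
Delta: 574.3 m
Echo: 315.9 m
The fifth-farthest is Delta at 574.3 m.

Delta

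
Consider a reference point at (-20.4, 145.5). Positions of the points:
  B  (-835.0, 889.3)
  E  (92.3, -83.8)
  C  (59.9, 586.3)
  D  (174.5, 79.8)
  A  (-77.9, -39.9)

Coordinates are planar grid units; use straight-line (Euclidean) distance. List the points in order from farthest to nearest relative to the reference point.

B, C, E, D, A

Distance from the reference point at (-20.4, 145.5) to each:
B (-835.0, 889.3): 1103.1
C (59.9, 586.3): 448.1
E (92.3, -83.8): 255.5
D (174.5, 79.8): 205.7
A (-77.9, -39.9): 194.1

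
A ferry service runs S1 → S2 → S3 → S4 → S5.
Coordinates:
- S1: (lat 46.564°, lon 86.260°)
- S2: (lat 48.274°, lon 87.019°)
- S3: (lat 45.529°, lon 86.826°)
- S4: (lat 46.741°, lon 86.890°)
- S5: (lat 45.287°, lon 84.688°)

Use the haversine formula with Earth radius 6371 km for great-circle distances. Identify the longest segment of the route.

S2–S3

Leg distances:
S1→S2: 198.5 km
S2→S3: 305.6 km
S3→S4: 134.9 km
S4→S5: 234.6 km
The longest leg is S2–S3 at 305.6 km.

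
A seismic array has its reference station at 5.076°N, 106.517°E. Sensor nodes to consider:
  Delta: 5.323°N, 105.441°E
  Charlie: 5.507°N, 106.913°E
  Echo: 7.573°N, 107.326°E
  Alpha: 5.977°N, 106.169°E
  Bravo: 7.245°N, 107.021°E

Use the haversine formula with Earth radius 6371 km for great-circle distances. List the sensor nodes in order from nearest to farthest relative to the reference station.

Distances from the reference station:
Charlie 5.507°N, 106.913°E: 65.0 km
Alpha 5.977°N, 106.169°E: 107.3 km
Delta 5.323°N, 105.441°E: 122.3 km
Bravo 7.245°N, 107.021°E: 247.5 km
Echo 7.573°N, 107.326°E: 291.7 km

Charlie, Alpha, Delta, Bravo, Echo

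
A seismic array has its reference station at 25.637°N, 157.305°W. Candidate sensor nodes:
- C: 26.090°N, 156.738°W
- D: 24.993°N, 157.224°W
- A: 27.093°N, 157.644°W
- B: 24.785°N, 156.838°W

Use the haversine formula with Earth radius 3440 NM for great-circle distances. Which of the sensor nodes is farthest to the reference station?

A

Distances from the reference station (25.637°N, 157.305°W):
A: 89.3 NM
B: 57.1 NM
C: 41.0 NM
D: 38.9 NM
The farthest is A at 89.3 NM.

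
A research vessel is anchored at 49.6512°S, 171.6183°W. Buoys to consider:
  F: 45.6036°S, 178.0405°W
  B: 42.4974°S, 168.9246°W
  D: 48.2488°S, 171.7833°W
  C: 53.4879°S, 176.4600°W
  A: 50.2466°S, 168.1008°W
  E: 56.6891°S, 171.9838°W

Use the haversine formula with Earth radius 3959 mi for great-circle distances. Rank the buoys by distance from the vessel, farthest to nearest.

Computing each great-circle distance from 49.6512°S, 171.6183°W:
B 42.4974°S, 168.9246°W: 510.8 mi
E 56.6891°S, 171.9838°W: 486.5 mi
F 45.6036°S, 178.0405°W: 409.2 mi
C 53.4879°S, 176.4600°W: 336.8 mi
A 50.2466°S, 168.1008°W: 161.7 mi
D 48.2488°S, 171.7833°W: 97.2 mi

B, E, F, C, A, D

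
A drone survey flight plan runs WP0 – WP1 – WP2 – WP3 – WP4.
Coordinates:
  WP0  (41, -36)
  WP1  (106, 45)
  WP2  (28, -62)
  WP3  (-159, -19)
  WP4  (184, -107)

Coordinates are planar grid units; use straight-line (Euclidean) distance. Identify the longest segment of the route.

WP3–WP4

Leg distances:
WP0→WP1: 103.9
WP1→WP2: 132.4
WP2→WP3: 191.9
WP3→WP4: 354.1
The longest leg is WP3–WP4 at 354.1.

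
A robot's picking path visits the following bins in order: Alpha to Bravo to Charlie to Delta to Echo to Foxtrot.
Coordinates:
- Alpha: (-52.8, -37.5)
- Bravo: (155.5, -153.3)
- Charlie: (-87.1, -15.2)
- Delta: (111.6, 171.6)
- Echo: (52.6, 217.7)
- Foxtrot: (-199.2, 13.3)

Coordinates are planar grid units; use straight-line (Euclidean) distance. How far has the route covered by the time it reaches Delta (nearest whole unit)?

Leg distances:
Alpha→Bravo: 238.3  (cumulative 238.3)
Bravo→Charlie: 279.2  (cumulative 517.5)
Charlie→Delta: 272.7  (cumulative 790.2)
Cumulative distance at Delta ≈ 790.

790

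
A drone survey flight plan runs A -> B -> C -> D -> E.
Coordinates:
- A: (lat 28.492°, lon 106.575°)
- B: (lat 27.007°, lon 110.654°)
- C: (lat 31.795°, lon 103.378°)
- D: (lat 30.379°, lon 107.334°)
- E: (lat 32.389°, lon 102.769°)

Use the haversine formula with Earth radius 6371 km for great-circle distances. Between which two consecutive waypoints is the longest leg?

Leg distances:
A→B: 434.0 km
B→C: 882.9 km
C→D: 408.3 km
D→E: 487.5 km
The longest leg is B–C at 882.9 km.

B–C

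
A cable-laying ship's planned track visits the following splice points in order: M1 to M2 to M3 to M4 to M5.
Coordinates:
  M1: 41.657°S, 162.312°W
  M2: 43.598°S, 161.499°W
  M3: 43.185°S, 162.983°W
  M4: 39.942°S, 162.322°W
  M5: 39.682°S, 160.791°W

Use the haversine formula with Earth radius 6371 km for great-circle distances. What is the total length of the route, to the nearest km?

Leg distances:
M1→M2: 225.8 km  (cumulative 225.8 km)
M2→M3: 128.4 km  (cumulative 354.2 km)
M3→M4: 364.8 km  (cumulative 719.0 km)
M4→M5: 133.9 km  (cumulative 852.9 km)
Total route length ≈ 853 km.

853 km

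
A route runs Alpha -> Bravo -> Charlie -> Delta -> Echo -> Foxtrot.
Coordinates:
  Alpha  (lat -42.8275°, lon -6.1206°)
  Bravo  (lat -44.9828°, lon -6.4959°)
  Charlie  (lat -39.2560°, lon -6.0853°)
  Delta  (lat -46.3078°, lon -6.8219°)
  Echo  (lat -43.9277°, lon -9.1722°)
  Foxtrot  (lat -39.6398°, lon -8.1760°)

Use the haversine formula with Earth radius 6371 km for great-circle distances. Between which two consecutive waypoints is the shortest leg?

Alpha–Bravo

Leg distances:
Alpha→Bravo: 241.5 km
Bravo→Charlie: 637.7 km
Charlie→Delta: 786.4 km
Delta→Echo: 322.5 km
Echo→Foxtrot: 483.9 km
The shortest leg is Alpha–Bravo at 241.5 km.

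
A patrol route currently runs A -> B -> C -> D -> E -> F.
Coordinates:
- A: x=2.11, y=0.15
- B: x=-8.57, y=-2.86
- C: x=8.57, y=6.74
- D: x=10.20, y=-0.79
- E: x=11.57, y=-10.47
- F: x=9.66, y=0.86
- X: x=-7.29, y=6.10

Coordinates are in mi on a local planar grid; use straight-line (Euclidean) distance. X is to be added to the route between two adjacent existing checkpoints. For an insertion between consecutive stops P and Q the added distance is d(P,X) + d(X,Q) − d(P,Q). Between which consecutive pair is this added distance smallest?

between B and C

Added distance for inserting X between each consecutive pair:
A–B: 9.1 mi
B–C: 5.3 mi
C–D: 27.0 mi
D–E: 34.1 mi
E–F: 31.4 mi
Smallest added distance is 5.3 mi, inserting between B and C.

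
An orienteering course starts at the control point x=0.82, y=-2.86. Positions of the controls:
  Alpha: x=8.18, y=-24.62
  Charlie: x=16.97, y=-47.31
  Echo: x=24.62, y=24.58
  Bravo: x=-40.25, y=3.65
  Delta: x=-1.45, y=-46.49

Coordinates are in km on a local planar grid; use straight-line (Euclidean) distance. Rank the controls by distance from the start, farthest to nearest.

Distance from the start at x=0.82, y=-2.86 to each:
Charlie x=16.97, y=-47.31: 47.3 km
Delta x=-1.45, y=-46.49: 43.7 km
Bravo x=-40.25, y=3.65: 41.6 km
Echo x=24.62, y=24.58: 36.3 km
Alpha x=8.18, y=-24.62: 23.0 km

Charlie, Delta, Bravo, Echo, Alpha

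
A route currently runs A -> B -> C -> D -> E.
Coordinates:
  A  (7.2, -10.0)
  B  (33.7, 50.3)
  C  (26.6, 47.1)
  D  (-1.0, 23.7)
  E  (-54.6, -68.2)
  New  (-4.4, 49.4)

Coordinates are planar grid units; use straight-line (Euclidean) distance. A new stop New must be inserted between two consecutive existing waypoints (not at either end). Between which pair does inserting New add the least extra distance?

Added distance for inserting New between each consecutive pair:
A–B: 32.8
B–C: 61.4
C–D: 20.8
D–E: 47.4
Smallest added distance is 20.8, inserting between C and D.

between C and D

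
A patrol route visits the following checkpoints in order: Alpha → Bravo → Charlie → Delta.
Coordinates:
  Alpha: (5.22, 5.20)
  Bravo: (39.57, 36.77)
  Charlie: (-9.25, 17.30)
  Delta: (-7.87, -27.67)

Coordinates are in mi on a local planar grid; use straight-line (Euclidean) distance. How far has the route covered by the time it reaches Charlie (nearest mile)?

Leg distances:
Alpha→Bravo: 46.7 mi  (cumulative 46.7 mi)
Bravo→Charlie: 52.6 mi  (cumulative 99.2 mi)
Cumulative distance at Charlie ≈ 99 mi.

99 mi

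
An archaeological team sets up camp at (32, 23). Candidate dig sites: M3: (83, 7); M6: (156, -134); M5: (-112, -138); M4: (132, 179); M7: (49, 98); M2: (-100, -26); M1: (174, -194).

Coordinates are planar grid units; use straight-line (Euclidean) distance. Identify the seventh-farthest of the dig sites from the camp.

Distance to each, sorted:
M1: 259.3
M5: 216.0
M6: 200.1
M4: 185.3
M2: 140.8
M7: 76.9
M3: 53.5
The seventh-farthest is M3 at 53.5.

M3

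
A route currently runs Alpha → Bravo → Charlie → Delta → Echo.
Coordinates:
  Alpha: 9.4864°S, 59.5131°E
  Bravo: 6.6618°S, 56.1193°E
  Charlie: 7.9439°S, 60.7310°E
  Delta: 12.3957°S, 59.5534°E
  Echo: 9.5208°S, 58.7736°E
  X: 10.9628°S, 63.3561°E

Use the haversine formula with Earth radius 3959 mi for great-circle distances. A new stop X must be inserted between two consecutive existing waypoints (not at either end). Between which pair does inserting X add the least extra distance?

Added distance for inserting X between each consecutive pair:
Alpha–Bravo: 553.7 mi
Bravo–Charlie: 523.1 mi
Charlie–Delta: 232.6 mi
Delta–Echo: 397.3 mi
Smallest added distance is 232.6 mi, inserting between Charlie and Delta.

between Charlie and Delta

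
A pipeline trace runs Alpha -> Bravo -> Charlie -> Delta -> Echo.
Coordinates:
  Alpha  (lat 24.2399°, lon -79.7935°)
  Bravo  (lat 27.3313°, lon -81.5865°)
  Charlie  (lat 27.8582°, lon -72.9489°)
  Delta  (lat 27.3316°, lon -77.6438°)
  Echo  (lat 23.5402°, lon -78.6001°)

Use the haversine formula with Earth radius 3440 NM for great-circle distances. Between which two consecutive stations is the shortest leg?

Leg distances:
Alpha→Bravo: 209.4 NM
Bravo→Charlie: 460.6 NM
Charlie→Delta: 251.8 NM
Delta→Echo: 233.5 NM
The shortest leg is Alpha–Bravo at 209.4 NM.

Alpha–Bravo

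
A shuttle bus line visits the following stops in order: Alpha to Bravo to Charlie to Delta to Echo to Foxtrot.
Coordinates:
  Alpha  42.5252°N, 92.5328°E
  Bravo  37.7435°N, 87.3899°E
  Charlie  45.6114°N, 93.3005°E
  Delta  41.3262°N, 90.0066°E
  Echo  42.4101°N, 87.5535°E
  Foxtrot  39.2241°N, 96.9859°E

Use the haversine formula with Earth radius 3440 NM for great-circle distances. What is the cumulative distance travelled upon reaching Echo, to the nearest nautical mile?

Leg distances:
Alpha→Bravo: 371.5 NM  (cumulative 371.5 NM)
Bravo→Charlie: 541.3 NM  (cumulative 912.8 NM)
Charlie→Delta: 294.5 NM  (cumulative 1207.4 NM)
Delta→Echo: 127.5 NM  (cumulative 1334.9 NM)
Cumulative distance at Echo ≈ 1335 NM.

1335 NM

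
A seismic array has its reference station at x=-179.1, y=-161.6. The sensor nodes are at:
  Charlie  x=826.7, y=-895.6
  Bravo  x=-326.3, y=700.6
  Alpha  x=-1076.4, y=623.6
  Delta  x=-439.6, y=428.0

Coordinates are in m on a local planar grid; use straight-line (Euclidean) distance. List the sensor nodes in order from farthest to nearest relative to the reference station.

Charlie, Alpha, Bravo, Delta

Computing each straight-line distance from x=-179.1, y=-161.6:
Charlie x=826.7, y=-895.6: 1245.1 m
Alpha x=-1076.4, y=623.6: 1192.3 m
Bravo x=-326.3, y=700.6: 874.7 m
Delta x=-439.6, y=428.0: 644.6 m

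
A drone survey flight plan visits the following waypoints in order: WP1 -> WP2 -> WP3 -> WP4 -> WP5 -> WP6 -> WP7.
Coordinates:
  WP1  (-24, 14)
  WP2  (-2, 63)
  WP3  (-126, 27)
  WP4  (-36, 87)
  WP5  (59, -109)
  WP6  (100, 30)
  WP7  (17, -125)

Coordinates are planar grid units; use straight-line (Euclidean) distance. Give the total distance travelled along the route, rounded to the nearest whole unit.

Leg distances:
WP1→WP2: 53.7  (cumulative 53.7)
WP2→WP3: 129.1  (cumulative 182.8)
WP3→WP4: 108.2  (cumulative 291.0)
WP4→WP5: 217.8  (cumulative 508.8)
WP5→WP6: 144.9  (cumulative 653.7)
WP6→WP7: 175.8  (cumulative 829.6)
Total route length ≈ 830.

830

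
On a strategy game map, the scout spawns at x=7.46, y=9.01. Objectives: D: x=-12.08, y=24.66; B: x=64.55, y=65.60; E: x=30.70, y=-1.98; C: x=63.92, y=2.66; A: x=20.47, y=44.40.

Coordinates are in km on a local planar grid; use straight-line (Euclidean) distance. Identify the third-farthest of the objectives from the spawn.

Distances from the spawn (x=7.46, y=9.01):
B: 80.4 km
C: 56.8 km
A: 37.7 km
E: 25.7 km
D: 25.0 km
The third-farthest is A at 37.7 km.

A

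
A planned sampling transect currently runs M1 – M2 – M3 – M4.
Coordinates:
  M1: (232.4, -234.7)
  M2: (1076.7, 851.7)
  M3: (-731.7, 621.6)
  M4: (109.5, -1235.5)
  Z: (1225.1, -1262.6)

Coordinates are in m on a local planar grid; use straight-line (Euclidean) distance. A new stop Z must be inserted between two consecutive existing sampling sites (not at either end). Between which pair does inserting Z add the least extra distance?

between M3 and M4

Added distance for inserting Z between each consecutive pair:
M1–M2: 2172.6 m
M2–M3: 3013.0 m
M3–M4: 1793.7 m
Smallest added distance is 1793.7 m, inserting between M3 and M4.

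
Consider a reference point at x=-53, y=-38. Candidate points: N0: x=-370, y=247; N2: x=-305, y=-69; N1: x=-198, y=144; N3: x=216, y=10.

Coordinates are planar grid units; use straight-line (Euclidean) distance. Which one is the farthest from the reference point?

Distance to each, sorted:
N0: 426.3
N3: 273.2
N2: 253.9
N1: 232.7
The farthest is N0 at 426.3.

N0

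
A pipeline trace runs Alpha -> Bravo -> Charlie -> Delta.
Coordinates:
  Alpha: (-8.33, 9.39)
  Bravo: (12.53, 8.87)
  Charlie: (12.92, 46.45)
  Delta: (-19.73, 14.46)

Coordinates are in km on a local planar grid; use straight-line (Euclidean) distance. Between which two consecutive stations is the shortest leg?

Leg distances:
Alpha→Bravo: 20.9 km
Bravo→Charlie: 37.6 km
Charlie→Delta: 45.7 km
The shortest leg is Alpha–Bravo at 20.9 km.

Alpha–Bravo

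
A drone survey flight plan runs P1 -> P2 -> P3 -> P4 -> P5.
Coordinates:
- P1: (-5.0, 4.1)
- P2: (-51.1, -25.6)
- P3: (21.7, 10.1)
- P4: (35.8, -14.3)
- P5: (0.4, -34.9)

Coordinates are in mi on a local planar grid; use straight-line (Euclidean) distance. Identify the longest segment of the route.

P2–P3

Leg distances:
P1→P2: 54.8 mi
P2→P3: 81.1 mi
P3→P4: 28.2 mi
P4→P5: 41.0 mi
The longest leg is P2–P3 at 81.1 mi.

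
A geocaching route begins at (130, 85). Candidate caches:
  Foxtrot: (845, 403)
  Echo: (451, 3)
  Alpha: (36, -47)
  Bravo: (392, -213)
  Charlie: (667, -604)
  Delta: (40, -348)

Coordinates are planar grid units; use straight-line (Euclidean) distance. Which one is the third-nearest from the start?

Distance to each, sorted:
Alpha: 162.0
Echo: 331.3
Bravo: 396.8
Delta: 442.3
Foxtrot: 782.5
Charlie: 873.6
The third-nearest is Bravo at 396.8.

Bravo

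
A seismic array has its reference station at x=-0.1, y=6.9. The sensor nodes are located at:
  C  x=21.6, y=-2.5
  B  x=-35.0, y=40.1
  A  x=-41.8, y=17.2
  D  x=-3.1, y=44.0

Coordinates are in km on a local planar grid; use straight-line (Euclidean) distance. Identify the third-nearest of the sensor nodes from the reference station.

Distance to each, sorted:
C: 23.6 km
D: 37.2 km
A: 43.0 km
B: 48.2 km
The third-nearest is A at 43.0 km.

A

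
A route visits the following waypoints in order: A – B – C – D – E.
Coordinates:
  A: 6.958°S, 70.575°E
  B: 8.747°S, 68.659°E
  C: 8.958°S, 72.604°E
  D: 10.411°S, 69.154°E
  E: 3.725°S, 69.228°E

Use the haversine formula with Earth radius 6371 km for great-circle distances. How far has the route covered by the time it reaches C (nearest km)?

Leg distances:
A→B: 290.0 km  (cumulative 290.0 km)
B→C: 434.1 km  (cumulative 724.1 km)
Cumulative distance at C ≈ 724 km.

724 km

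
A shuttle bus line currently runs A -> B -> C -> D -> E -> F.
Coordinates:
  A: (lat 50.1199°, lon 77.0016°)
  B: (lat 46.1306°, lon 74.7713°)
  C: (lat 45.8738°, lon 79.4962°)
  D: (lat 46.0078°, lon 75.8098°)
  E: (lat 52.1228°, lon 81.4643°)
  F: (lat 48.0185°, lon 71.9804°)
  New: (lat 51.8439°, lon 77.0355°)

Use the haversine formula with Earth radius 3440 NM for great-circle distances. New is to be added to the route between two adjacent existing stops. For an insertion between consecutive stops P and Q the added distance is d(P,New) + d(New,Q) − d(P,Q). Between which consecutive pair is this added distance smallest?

Added distance for inserting New between each consecutive pair:
A–B: 202.3 NM
B–C: 528.1 NM
C–D: 570.9 NM
D–E: 89.3 NM
E–F: 25.7 NM
Smallest added distance is 25.7 NM, inserting between E and F.

between E and F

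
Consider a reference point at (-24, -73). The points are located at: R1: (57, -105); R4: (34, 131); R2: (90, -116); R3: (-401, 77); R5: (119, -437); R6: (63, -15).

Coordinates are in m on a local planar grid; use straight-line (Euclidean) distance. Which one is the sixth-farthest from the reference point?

R1

Distance to each, sorted:
R3: 405.7 m
R5: 391.1 m
R4: 212.1 m
R2: 121.8 m
R6: 104.6 m
R1: 87.1 m
The sixth-farthest is R1 at 87.1 m.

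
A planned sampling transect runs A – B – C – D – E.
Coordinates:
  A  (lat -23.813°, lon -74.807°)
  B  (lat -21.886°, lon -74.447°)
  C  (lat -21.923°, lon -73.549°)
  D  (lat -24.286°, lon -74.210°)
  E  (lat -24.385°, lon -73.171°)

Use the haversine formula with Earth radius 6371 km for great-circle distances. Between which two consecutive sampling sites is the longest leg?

Leg distances:
A→B: 217.4 km
B→C: 92.7 km
C→D: 271.3 km
D→E: 105.8 km
The longest leg is C–D at 271.3 km.

C–D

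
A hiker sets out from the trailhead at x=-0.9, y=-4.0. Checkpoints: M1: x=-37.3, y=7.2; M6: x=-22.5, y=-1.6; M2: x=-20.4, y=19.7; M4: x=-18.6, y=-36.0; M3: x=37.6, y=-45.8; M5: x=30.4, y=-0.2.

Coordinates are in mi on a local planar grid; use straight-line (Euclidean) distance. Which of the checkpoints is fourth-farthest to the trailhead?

Distance to each, sorted:
M3: 56.8 mi
M1: 38.1 mi
M4: 36.6 mi
M5: 31.5 mi
M2: 30.7 mi
M6: 21.7 mi
The fourth-farthest is M5 at 31.5 mi.

M5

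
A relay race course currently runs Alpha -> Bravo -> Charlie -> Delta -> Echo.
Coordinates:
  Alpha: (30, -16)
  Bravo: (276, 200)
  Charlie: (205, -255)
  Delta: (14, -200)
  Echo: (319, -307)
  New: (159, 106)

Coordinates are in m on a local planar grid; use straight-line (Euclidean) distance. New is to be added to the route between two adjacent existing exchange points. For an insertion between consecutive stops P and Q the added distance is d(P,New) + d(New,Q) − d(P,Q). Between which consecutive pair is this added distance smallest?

between Alpha and Bravo

Added distance for inserting New between each consecutive pair:
Alpha–Bravo: 0.3 m
Bravo–Charlie: 53.5 m
Charlie–Delta: 503.8 m
Delta–Echo: 458.3 m
Smallest added distance is 0.3 m, inserting between Alpha and Bravo.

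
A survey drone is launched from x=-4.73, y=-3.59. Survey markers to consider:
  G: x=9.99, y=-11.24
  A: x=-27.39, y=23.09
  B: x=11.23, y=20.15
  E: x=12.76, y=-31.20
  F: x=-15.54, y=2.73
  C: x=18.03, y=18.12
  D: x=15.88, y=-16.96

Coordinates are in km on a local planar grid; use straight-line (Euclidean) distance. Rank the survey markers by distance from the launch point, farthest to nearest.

A, E, C, B, D, G, F

Distances from the launch point:
A x=-27.39, y=23.09: 35.0 km
E x=12.76, y=-31.20: 32.7 km
C x=18.03, y=18.12: 31.5 km
B x=11.23, y=20.15: 28.6 km
D x=15.88, y=-16.96: 24.6 km
G x=9.99, y=-11.24: 16.6 km
F x=-15.54, y=2.73: 12.5 km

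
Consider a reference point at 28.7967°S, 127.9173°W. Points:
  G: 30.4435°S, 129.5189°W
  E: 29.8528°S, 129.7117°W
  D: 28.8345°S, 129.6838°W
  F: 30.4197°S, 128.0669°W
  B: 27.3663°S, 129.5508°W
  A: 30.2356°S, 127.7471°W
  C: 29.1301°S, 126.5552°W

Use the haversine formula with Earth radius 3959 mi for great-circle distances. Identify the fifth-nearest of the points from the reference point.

E

Distance to each, sorted:
C: 85.5 mi
A: 99.9 mi
D: 107.0 mi
F: 112.5 mi
E: 130.4 mi
B: 140.3 mi
G: 149.0 mi
The fifth-nearest is E at 130.4 mi.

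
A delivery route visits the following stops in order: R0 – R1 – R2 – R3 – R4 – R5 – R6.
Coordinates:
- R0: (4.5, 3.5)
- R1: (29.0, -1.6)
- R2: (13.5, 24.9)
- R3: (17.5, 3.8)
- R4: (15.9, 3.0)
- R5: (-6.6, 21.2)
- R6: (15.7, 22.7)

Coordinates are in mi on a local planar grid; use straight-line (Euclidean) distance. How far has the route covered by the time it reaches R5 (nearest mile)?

Leg distances:
R0→R1: 25.0 mi  (cumulative 25.0 mi)
R1→R2: 30.7 mi  (cumulative 55.7 mi)
R2→R3: 21.5 mi  (cumulative 77.2 mi)
R3→R4: 1.8 mi  (cumulative 79.0 mi)
R4→R5: 28.9 mi  (cumulative 107.9 mi)
Cumulative distance at R5 ≈ 108 mi.

108 mi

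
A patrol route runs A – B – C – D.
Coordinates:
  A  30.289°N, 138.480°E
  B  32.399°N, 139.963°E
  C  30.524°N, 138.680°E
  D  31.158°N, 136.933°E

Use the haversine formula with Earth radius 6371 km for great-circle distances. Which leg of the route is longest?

A–B

Leg distances:
A→B: 273.6 km
B→C: 241.4 km
C→D: 181.1 km
The longest leg is A–B at 273.6 km.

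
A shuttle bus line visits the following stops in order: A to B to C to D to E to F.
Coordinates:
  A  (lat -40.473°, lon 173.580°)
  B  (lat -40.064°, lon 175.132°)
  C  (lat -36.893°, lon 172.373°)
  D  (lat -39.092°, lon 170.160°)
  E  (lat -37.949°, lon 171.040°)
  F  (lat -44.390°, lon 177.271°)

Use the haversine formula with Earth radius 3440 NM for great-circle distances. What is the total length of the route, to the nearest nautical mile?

1032 NM

Leg distances:
A→B: 75.2 NM  (cumulative 75.2 NM)
B→C: 230.3 NM  (cumulative 305.5 NM)
C→D: 168.5 NM  (cumulative 474.0 NM)
D→E: 80.1 NM  (cumulative 554.2 NM)
E→F: 478.1 NM  (cumulative 1032.2 NM)
Total route length ≈ 1032 NM.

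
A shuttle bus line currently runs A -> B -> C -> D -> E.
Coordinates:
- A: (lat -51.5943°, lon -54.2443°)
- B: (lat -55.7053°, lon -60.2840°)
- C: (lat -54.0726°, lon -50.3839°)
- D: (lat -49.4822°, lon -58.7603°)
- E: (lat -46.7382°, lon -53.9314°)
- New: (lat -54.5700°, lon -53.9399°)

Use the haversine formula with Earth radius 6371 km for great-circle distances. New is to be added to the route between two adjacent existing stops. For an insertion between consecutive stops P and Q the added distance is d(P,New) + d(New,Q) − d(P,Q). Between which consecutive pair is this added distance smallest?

Added distance for inserting New between each consecutive pair:
A–B: 148.2 km
B–C: 1.5 km
C–D: 122.7 km
D–E: 1054.7 km
Smallest added distance is 1.5 km, inserting between B and C.

between B and C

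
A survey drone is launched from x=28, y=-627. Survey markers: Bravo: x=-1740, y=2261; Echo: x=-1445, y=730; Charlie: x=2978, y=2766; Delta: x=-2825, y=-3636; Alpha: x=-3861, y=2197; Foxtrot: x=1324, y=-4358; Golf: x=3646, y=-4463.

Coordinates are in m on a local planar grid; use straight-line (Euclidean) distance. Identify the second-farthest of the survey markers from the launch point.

Alpha

Distances from the launch point (x=28, y=-627):
Golf: 5273.0 m
Alpha: 4806.2 m
Charlie: 4496.1 m
Delta: 4146.5 m
Foxtrot: 3949.7 m
Bravo: 3386.2 m
Echo: 2002.8 m
The second-farthest is Alpha at 4806.2 m.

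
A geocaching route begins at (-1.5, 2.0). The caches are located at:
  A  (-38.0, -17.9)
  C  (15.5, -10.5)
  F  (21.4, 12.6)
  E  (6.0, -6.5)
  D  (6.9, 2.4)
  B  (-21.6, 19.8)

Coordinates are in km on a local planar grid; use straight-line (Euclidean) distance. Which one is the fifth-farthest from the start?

Distances from the start ((-1.5, 2.0)):
A: 41.6 km
B: 26.8 km
F: 25.2 km
C: 21.1 km
E: 11.3 km
D: 8.4 km
The fifth-farthest is E at 11.3 km.

E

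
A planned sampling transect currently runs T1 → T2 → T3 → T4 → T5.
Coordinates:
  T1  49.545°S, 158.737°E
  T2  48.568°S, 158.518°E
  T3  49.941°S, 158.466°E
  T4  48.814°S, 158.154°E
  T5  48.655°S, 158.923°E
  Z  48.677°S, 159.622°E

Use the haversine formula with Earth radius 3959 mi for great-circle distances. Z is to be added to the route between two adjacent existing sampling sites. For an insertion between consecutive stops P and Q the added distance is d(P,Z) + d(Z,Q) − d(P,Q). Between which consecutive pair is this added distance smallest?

Added distance for inserting Z between each consecutive pair:
T1–T2: 54.9 mi
T2–T3: 57.8 mi
T3–T4: 90.1 mi
T4–T5: 62.8 mi
Smallest added distance is 54.9 mi, inserting between T1 and T2.

between T1 and T2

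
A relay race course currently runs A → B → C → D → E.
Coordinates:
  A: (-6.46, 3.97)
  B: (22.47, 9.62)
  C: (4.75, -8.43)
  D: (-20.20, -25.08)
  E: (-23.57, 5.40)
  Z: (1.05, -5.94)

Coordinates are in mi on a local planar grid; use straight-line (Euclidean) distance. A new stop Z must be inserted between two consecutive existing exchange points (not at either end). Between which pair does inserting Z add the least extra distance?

Added distance for inserting Z between each consecutive pair:
A–B: 9.4 mi
B–C: 5.6 mi
C–D: 3.1 mi
D–E: 25.0 mi
Smallest added distance is 3.1 mi, inserting between C and D.

between C and D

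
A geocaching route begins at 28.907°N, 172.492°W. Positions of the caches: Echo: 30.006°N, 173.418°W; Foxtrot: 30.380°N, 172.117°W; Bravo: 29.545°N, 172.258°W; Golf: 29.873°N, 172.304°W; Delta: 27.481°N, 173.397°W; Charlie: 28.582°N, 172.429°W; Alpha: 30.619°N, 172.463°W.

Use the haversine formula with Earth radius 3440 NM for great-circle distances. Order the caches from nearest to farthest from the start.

Charlie, Bravo, Golf, Echo, Foxtrot, Delta, Alpha

Distance from the start at 28.907°N, 172.492°W to each:
Charlie 28.582°N, 172.429°W: 19.8 NM
Bravo 29.545°N, 172.258°W: 40.2 NM
Golf 29.873°N, 172.304°W: 58.8 NM
Echo 30.006°N, 173.418°W: 81.8 NM
Foxtrot 30.380°N, 172.117°W: 90.6 NM
Delta 27.481°N, 173.397°W: 98.1 NM
Alpha 30.619°N, 172.463°W: 102.8 NM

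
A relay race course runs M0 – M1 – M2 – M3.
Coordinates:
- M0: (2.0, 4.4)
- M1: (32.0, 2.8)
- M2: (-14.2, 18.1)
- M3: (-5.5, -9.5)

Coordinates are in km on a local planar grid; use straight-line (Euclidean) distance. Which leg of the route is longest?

M1–M2

Leg distances:
M0→M1: 30.0 km
M1→M2: 48.7 km
M2→M3: 28.9 km
The longest leg is M1–M2 at 48.7 km.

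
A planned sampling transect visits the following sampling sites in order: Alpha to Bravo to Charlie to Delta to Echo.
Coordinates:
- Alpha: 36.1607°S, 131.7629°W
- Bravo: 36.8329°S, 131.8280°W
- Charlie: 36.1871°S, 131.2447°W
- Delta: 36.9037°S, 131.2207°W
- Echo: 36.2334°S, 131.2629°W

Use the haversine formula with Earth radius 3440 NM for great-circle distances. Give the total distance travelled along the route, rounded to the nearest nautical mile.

172 NM

Leg distances:
Alpha→Bravo: 40.5 NM  (cumulative 40.5 NM)
Bravo→Charlie: 47.9 NM  (cumulative 88.4 NM)
Charlie→Delta: 43.0 NM  (cumulative 131.4 NM)
Delta→Echo: 40.3 NM  (cumulative 171.7 NM)
Total route length ≈ 172 NM.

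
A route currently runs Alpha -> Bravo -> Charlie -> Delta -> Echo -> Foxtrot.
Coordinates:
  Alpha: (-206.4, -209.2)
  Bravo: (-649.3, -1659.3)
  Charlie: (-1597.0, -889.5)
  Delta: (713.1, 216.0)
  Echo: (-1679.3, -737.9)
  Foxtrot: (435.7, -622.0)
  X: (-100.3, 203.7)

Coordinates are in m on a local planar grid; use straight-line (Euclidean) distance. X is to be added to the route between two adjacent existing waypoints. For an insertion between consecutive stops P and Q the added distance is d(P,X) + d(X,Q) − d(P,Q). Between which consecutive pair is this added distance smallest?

Added distance for inserting X between each consecutive pair:
Alpha–Bravo: 852.3 m
Bravo–Charlie: 2574.7 m
Charlie–Delta: 105.9 m
Delta–Echo: 76.4 m
Echo–Foxtrot: 704.7 m
Smallest added distance is 76.4 m, inserting between Delta and Echo.

between Delta and Echo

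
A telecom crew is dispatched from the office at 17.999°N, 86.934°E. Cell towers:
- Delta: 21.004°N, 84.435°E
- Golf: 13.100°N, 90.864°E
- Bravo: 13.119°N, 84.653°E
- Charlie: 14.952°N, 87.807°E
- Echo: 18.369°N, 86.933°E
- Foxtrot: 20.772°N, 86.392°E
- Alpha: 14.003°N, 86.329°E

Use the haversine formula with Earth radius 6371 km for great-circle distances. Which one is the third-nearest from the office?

Distances from the office (17.999°N, 86.934°E):
Echo: 41.1 km
Foxtrot: 313.5 km
Charlie: 351.4 km
Delta: 424.5 km
Alpha: 449.0 km
Bravo: 595.1 km
Golf: 688.4 km
The third-nearest is Charlie at 351.4 km.

Charlie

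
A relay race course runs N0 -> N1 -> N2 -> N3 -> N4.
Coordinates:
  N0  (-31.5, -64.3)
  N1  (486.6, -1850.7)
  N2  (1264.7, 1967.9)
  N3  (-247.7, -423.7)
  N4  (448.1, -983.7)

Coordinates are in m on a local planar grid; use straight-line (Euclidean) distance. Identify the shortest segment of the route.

Leg distances:
N0→N1: 1860.0 m
N1→N2: 3897.1 m
N2→N3: 2829.7 m
N3→N4: 893.2 m
The shortest leg is N3–N4 at 893.2 m.

N3–N4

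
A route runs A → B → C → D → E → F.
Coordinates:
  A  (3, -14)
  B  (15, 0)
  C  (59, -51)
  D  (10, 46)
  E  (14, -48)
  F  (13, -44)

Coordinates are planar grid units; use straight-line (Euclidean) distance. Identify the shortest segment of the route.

Leg distances:
A→B: 18.4
B→C: 67.4
C→D: 108.7
D→E: 94.1
E→F: 4.1
The shortest leg is E–F at 4.1.

E–F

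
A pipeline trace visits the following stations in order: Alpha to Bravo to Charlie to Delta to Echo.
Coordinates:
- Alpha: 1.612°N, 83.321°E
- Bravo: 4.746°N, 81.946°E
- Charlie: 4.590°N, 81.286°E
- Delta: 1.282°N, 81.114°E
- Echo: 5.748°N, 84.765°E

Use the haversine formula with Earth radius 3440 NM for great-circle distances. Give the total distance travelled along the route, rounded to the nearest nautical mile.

Leg distances:
Alpha→Bravo: 205.4 NM  (cumulative 205.4 NM)
Bravo→Charlie: 40.6 NM  (cumulative 246.0 NM)
Charlie→Delta: 198.9 NM  (cumulative 444.9 NM)
Delta→Echo: 346.0 NM  (cumulative 790.9 NM)
Total route length ≈ 791 NM.

791 NM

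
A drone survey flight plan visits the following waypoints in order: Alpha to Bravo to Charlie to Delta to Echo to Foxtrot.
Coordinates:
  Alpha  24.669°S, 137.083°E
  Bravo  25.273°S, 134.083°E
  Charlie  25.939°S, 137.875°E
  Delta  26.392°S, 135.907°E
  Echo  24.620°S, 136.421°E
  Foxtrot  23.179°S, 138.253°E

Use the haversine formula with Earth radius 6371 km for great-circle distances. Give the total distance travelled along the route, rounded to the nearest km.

1349 km

Leg distances:
Alpha→Bravo: 309.8 km  (cumulative 309.8 km)
Bravo→Charlie: 387.4 km  (cumulative 697.1 km)
Charlie→Delta: 202.8 km  (cumulative 899.9 km)
Delta→Echo: 203.7 km  (cumulative 1103.6 km)
Echo→Foxtrot: 245.7 km  (cumulative 1349.2 km)
Total route length ≈ 1349 km.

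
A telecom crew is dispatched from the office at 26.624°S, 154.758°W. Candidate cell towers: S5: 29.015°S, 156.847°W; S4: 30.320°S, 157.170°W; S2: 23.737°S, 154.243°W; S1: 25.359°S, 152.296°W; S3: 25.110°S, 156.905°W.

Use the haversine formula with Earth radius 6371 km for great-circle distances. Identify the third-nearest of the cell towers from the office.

Distances from the office (26.624°S, 154.758°W):
S3: 272.9 km
S1: 283.4 km
S2: 325.2 km
S5: 336.0 km
S4: 473.8 km
The third-nearest is S2 at 325.2 km.

S2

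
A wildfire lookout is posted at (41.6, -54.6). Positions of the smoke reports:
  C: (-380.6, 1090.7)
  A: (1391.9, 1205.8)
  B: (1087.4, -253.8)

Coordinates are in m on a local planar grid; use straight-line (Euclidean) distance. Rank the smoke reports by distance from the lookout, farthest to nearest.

Computing each straight-line distance from (41.6, -54.6):
A (1391.9, 1205.8): 1847.1 m
C (-380.6, 1090.7): 1220.6 m
B (1087.4, -253.8): 1064.6 m

A, C, B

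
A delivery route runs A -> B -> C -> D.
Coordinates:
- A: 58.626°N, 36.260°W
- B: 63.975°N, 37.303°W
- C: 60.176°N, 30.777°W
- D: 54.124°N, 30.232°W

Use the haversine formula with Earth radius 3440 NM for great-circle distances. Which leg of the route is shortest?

B–C

Leg distances:
A→B: 322.5 NM
B→C: 292.4 NM
C→D: 363.8 NM
The shortest leg is B–C at 292.4 NM.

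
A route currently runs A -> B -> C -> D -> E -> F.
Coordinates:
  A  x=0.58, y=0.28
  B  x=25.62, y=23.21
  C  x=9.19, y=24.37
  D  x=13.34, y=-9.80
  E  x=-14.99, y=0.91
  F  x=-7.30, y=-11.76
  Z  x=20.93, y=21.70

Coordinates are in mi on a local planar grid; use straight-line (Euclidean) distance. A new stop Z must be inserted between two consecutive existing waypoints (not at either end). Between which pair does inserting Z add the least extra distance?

Added distance for inserting Z between each consecutive pair:
A–B: 0.5 mi
B–C: 0.5 mi
C–D: 10.0 mi
D–E: 43.6 mi
E–F: 70.5 mi
Smallest added distance is 0.5 mi, inserting between B and C.

between B and C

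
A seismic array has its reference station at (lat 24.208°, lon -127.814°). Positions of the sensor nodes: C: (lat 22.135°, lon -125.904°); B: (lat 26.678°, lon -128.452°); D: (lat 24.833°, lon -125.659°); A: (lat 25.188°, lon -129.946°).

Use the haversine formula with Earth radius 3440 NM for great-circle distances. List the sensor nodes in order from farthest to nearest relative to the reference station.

C, B, A, D

Computing each great-circle distance from (lat 24.208°, lon -127.814°):
C (lat 22.135°, lon -125.904°): 163.1 NM
B (lat 26.678°, lon -128.452°): 152.3 NM
A (lat 25.188°, lon -129.946°): 130.3 NM
D (lat 24.833°, lon -125.659°): 123.6 NM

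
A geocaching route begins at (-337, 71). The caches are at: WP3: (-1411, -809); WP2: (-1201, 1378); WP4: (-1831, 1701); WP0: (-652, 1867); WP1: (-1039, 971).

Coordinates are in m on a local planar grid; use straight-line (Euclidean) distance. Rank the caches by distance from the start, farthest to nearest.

Distances from the start:
WP4 (-1831, 1701): 2211.1 m
WP0 (-652, 1867): 1823.4 m
WP2 (-1201, 1378): 1566.8 m
WP3 (-1411, -809): 1388.5 m
WP1 (-1039, 971): 1141.4 m

WP4, WP0, WP2, WP3, WP1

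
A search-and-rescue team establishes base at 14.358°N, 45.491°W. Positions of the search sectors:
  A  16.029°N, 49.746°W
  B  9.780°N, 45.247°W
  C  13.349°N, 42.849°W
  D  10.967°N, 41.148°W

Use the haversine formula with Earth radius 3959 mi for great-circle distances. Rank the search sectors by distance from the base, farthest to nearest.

Computing each great-circle distance from 14.358°N, 45.491°W:
D 10.967°N, 41.148°W: 375.0 mi
B 9.780°N, 45.247°W: 316.8 mi
A 16.029°N, 49.746°W: 306.3 mi
C 13.349°N, 42.849°W: 190.5 mi

D, B, A, C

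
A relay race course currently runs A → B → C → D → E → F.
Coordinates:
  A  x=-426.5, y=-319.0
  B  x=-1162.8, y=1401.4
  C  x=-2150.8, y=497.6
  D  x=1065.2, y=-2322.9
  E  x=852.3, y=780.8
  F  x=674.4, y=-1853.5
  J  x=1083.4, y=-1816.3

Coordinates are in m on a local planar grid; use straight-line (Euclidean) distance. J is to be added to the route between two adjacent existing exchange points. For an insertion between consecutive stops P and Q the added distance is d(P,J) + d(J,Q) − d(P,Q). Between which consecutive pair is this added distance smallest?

Added distance for inserting J between each consecutive pair:
A–B: 4179.2 m
B–C: 6561.8 m
C–D: 206.0 m
D–E: 3.3 m
E–F: 377.7 m
Smallest added distance is 3.3 m, inserting between D and E.

between D and E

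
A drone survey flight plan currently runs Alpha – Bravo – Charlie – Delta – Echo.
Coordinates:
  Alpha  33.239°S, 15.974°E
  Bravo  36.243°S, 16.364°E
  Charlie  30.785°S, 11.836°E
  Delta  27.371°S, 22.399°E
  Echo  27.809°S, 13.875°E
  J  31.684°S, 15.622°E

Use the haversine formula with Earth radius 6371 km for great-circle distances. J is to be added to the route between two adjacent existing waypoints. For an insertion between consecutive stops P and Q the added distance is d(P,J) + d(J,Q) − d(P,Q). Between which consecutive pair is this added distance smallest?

Added distance for inserting J between each consecutive pair:
Alpha–Bravo: 351.6 km
Bravo–Charlie: 147.4 km
Charlie–Delta: 91.7 km
Delta–Echo: 433.4 km
Smallest added distance is 91.7 km, inserting between Charlie and Delta.

between Charlie and Delta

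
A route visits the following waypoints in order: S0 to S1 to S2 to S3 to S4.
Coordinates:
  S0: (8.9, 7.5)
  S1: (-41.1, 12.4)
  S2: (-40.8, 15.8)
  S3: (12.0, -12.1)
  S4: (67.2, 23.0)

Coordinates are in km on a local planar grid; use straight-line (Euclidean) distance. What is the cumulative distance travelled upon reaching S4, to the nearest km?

179 km

Leg distances:
S0→S1: 50.2 km  (cumulative 50.2 km)
S1→S2: 3.4 km  (cumulative 53.7 km)
S2→S3: 59.7 km  (cumulative 113.4 km)
S3→S4: 65.4 km  (cumulative 178.8 km)
Cumulative distance at S4 ≈ 179 km.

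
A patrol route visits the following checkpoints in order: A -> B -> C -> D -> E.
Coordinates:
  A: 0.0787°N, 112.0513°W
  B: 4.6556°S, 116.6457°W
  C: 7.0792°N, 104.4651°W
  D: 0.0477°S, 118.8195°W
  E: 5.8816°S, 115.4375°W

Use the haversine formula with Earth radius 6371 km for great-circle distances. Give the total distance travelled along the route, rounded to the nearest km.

5140 km

Leg distances:
A→B: 733.2 km  (cumulative 733.2 km)
B→C: 1878.8 km  (cumulative 2612.0 km)
C→D: 1778.4 km  (cumulative 4390.4 km)
D→E: 749.5 km  (cumulative 5139.9 km)
Total route length ≈ 5140 km.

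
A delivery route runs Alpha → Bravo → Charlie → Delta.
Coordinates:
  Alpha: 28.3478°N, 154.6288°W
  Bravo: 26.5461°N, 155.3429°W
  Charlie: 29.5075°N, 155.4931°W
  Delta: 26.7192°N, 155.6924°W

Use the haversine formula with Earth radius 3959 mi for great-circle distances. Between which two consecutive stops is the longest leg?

Bravo–Charlie

Leg distances:
Alpha→Bravo: 132.0 mi
Bravo→Charlie: 204.8 mi
Charlie→Delta: 193.0 mi
The longest leg is Bravo–Charlie at 204.8 mi.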